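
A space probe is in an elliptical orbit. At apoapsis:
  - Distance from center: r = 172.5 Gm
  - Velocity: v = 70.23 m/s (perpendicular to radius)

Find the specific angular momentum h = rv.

Convert to SI: r = 172.5 Gm = 1.725e+11 m.
With v perpendicular to r, h = r · v.
h = 1.725e+11 · 70.23 m²/s ≈ 1.211e+13 m²/s.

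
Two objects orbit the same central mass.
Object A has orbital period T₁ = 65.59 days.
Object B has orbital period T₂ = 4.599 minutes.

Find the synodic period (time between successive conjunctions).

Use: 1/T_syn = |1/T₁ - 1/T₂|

Convert to SI: T₁ = 65.59 days = 5.66698e+06 s; T₂ = 4.599 minutes = 275.94 s.
T_syn = |T₁ · T₂ / (T₁ − T₂)|.
T_syn = |5.66698e+06 · 275.94 / (5.66698e+06 − 275.94)| s ≈ 276 s = 4.599 minutes.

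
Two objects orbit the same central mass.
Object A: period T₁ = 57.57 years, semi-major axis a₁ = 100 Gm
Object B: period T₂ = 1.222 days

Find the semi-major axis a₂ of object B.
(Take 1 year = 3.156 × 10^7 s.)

Convert to SI: T₁ = 57.57 years = 1.81691e+09 s; a₁ = 100 Gm = 1e+11 m; T₂ = 1.222 days = 105581 s.
Kepler's third law: (T₁/T₂)² = (a₁/a₂)³ ⇒ a₂ = a₁ · (T₂/T₁)^(2/3).
T₂/T₁ = 105581 / 1.81691e+09 = 5.81101e-05.
a₂ = 1e+11 · (5.81101e-05)^(2/3) m ≈ 1.5e+08 m = 150 Mm.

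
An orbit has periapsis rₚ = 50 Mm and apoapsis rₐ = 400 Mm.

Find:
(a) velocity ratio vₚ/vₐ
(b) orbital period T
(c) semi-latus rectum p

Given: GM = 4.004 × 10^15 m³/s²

Convert to SI: rₚ = 50 Mm = 5e+07 m; rₐ = 400 Mm = 4e+08 m.
(a) Conservation of angular momentum (rₚvₚ = rₐvₐ) gives vₚ/vₐ = rₐ/rₚ = 4e+08/5e+07 ≈ 8
(b) With a = (rₚ + rₐ)/2 = 2.25e+08 m, T = 2π √(a³/GM) = 2π √((2.25e+08)³/4.004e+15) s ≈ 3.351e+05 s
(c) From a = (rₚ + rₐ)/2 = 2.25e+08 m and e = (rₐ − rₚ)/(rₐ + rₚ) = 0.777778, p = a(1 − e²) = 2.25e+08 · (1 − (0.777778)²) ≈ 8.889e+07 m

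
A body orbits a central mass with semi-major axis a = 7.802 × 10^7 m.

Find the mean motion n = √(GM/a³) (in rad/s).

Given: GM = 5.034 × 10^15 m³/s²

n = √(GM / a³).
n = √(5.034e+15 / (7.802e+07)³) rad/s ≈ 0.000103 rad/s.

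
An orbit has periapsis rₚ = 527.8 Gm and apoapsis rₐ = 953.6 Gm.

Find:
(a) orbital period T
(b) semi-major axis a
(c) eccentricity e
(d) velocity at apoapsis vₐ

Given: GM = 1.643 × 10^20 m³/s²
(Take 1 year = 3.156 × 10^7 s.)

Convert to SI: rₚ = 527.8 Gm = 5.278e+11 m; rₐ = 953.6 Gm = 9.536e+11 m.
(a) With a = (rₚ + rₐ)/2 = 7.407e+11 m, T = 2π √(a³/GM) = 2π √((7.407e+11)³/1.643e+20) s ≈ 3.125e+08 s
(b) a = (rₚ + rₐ)/2 = (5.278e+11 + 9.536e+11)/2 ≈ 7.407e+11 m
(c) e = (rₐ − rₚ)/(rₐ + rₚ) = (9.536e+11 − 5.278e+11)/(9.536e+11 + 5.278e+11) ≈ 0.2874
(d) With a = (rₚ + rₐ)/2 = 7.407e+11 m, vₐ = √(GM (2/rₐ − 1/a)) = √(1.643e+20 · (2/9.536e+11 − 1/7.407e+11)) m/s ≈ 1.108e+04 m/s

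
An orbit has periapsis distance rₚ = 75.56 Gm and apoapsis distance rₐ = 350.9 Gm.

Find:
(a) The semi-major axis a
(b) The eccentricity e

Convert to SI: rₚ = 75.56 Gm = 7.556e+10 m; rₐ = 350.9 Gm = 3.509e+11 m.
(a) a = (rₚ + rₐ) / 2 = (7.556e+10 + 3.509e+11) / 2 ≈ 2.132e+11 m = 213.2 Gm.
(b) e = (rₐ − rₚ) / (rₐ + rₚ) = (3.509e+11 − 7.556e+10) / (3.509e+11 + 7.556e+10) ≈ 0.6456.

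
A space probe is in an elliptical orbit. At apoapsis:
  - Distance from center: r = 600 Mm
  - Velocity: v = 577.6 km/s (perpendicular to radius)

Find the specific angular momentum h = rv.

Convert to SI: r = 600 Mm = 6e+08 m; v = 577.6 km/s = 577600 m/s.
With v perpendicular to r, h = r · v.
h = 6e+08 · 577600 m²/s ≈ 3.466e+14 m²/s.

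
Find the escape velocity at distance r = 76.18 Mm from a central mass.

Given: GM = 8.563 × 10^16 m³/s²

Convert to SI: r = 76.18 Mm = 7.618e+07 m.
Escape velocity comes from setting total energy to zero: ½v² − GM/r = 0 ⇒ v_esc = √(2GM / r).
v_esc = √(2 · 8.563e+16 / 7.618e+07) m/s ≈ 4.741e+04 m/s = 47.41 km/s.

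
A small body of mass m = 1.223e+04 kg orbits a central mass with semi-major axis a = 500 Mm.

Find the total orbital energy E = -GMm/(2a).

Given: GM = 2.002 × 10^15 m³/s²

Convert to SI: a = 500 Mm = 5e+08 m.
E = −GMm / (2a).
E = −2.002e+15 · 1.223e+04 / (2 · 5e+08) J ≈ -2.448e+10 J = -24.48 GJ.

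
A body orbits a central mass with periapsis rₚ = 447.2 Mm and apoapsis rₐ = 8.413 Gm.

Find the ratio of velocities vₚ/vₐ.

Convert to SI: rₚ = 447.2 Mm = 4.472e+08 m; rₐ = 8.413 Gm = 8.413e+09 m.
Conservation of angular momentum gives rₚvₚ = rₐvₐ, so vₚ/vₐ = rₐ/rₚ.
vₚ/vₐ = 8.413e+09 / 4.472e+08 ≈ 18.81.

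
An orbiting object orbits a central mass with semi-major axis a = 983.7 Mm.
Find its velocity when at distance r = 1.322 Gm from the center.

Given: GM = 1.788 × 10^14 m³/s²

Convert to SI: a = 983.7 Mm = 9.837e+08 m; r = 1.322 Gm = 1.322e+09 m.
Vis-viva: v = √(GM · (2/r − 1/a)).
2/r − 1/a = 2/1.322e+09 − 1/9.837e+08 = 4.96289e-10 m⁻¹.
v = √(1.788e+14 · 4.96289e-10) m/s ≈ 297.9 m/s = 297.9 m/s.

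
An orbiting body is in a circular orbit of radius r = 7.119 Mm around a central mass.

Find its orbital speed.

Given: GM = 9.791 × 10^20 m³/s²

Convert to SI: r = 7.119 Mm = 7.119e+06 m.
For a circular orbit, gravity supplies the centripetal force, so v = √(GM / r).
v = √(9.791e+20 / 7.119e+06) m/s ≈ 1.173e+07 m/s = 1.173e+04 km/s.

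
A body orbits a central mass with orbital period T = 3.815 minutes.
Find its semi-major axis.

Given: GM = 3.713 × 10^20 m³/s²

Convert to SI: T = 3.815 minutes = 228.9 s.
Invert Kepler's third law: a = (GM · T² / (4π²))^(1/3).
Substituting T = 228.9 s and GM = 3.713e+20 m³/s²:
a = (3.713e+20 · (228.9)² / (4π²))^(1/3) m
a ≈ 7.899e+07 m = 7.899 × 10^7 m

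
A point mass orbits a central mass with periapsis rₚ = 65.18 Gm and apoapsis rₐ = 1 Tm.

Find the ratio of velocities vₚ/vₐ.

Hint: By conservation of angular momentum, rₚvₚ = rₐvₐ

Convert to SI: rₚ = 65.18 Gm = 6.518e+10 m; rₐ = 1 Tm = 1e+12 m.
Conservation of angular momentum gives rₚvₚ = rₐvₐ, so vₚ/vₐ = rₐ/rₚ.
vₚ/vₐ = 1e+12 / 6.518e+10 ≈ 15.34.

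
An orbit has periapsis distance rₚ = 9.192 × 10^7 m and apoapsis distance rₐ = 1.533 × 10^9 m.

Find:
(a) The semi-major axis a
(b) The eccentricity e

(a) a = (rₚ + rₐ) / 2 = (9.192e+07 + 1.533e+09) / 2 ≈ 8.125e+08 m = 8.125 × 10^8 m.
(b) e = (rₐ − rₚ) / (rₐ + rₚ) = (1.533e+09 − 9.192e+07) / (1.533e+09 + 9.192e+07) ≈ 0.8869.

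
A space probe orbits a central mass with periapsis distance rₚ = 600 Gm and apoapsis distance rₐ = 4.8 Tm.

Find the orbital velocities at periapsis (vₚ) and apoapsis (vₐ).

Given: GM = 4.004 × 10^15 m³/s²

Convert to SI: rₚ = 600 Gm = 6e+11 m; rₐ = 4.8 Tm = 4.8e+12 m.
Use the vis-viva equation v² = GM(2/r − 1/a) with a = (rₚ + rₐ)/2 = (6e+11 + 4.8e+12)/2 = 2.7e+12 m.
vₚ = √(GM · (2/rₚ − 1/a)) = √(4.004e+15 · (2/6e+11 − 1/2.7e+12)) m/s ≈ 108.9 m/s = 108.9 m/s.
vₐ = √(GM · (2/rₐ − 1/a)) = √(4.004e+15 · (2/4.8e+12 − 1/2.7e+12)) m/s ≈ 13.62 m/s = 13.62 m/s.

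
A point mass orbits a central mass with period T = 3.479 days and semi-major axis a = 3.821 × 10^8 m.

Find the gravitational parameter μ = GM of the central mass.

Convert to SI: T = 3.479 days = 300586 s.
GM = 4π² · a³ / T².
GM = 4π² · (3.821e+08)³ / (300586)² m³/s² ≈ 2.438e+16 m³/s² = 2.438 × 10^16 m³/s².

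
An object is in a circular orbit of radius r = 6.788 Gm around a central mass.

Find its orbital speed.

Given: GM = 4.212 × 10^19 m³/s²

Convert to SI: r = 6.788 Gm = 6.788e+09 m.
For a circular orbit, gravity supplies the centripetal force, so v = √(GM / r).
v = √(4.212e+19 / 6.788e+09) m/s ≈ 7.877e+04 m/s = 78.77 km/s.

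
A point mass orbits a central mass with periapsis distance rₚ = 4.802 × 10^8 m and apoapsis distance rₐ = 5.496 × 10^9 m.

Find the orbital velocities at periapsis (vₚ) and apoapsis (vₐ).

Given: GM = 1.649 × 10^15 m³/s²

Use the vis-viva equation v² = GM(2/r − 1/a) with a = (rₚ + rₐ)/2 = (4.802e+08 + 5.496e+09)/2 = 2.9881e+09 m.
vₚ = √(GM · (2/rₚ − 1/a)) = √(1.649e+15 · (2/4.802e+08 − 1/2.9881e+09)) m/s ≈ 2513 m/s = 2.513 km/s.
vₐ = √(GM · (2/rₐ − 1/a)) = √(1.649e+15 · (2/5.496e+09 − 1/2.9881e+09)) m/s ≈ 219.6 m/s = 219.6 m/s.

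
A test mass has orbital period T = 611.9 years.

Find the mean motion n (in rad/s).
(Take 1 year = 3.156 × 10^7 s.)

Convert to SI: T = 611.9 years = 1.93116e+10 s.
n = 2π / T.
n = 2π / 1.93116e+10 s ≈ 3.254e-10 rad/s.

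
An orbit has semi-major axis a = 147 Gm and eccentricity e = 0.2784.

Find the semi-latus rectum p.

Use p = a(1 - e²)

Convert to SI: a = 147 Gm = 1.47e+11 m.
p = a (1 − e²).
p = 1.47e+11 · (1 − (0.2784)²) = 1.47e+11 · 0.922493 ≈ 1.356e+11 m = 135.6 Gm.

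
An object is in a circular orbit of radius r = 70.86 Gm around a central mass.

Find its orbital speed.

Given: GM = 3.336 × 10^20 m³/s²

Convert to SI: r = 70.86 Gm = 7.086e+10 m.
For a circular orbit, gravity supplies the centripetal force, so v = √(GM / r).
v = √(3.336e+20 / 7.086e+10) m/s ≈ 6.861e+04 m/s = 68.61 km/s.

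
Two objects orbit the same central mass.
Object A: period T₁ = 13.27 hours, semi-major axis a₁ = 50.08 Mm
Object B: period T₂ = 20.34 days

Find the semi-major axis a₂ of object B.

Convert to SI: T₁ = 13.27 hours = 47772 s; a₁ = 50.08 Mm = 5.008e+07 m; T₂ = 20.34 days = 1.75738e+06 s.
Kepler's third law: (T₁/T₂)² = (a₁/a₂)³ ⇒ a₂ = a₁ · (T₂/T₁)^(2/3).
T₂/T₁ = 1.75738e+06 / 47772 = 36.7867.
a₂ = 5.008e+07 · (36.7867)^(2/3) m ≈ 5.539e+08 m = 553.9 Mm.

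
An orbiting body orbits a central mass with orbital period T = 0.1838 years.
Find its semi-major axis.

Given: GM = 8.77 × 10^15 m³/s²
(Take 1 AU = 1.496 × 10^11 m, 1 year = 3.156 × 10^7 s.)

Convert to SI: T = 0.1838 years = 5.80073e+06 s.
Invert Kepler's third law: a = (GM · T² / (4π²))^(1/3).
Substituting T = 5.80073e+06 s and GM = 8.77e+15 m³/s²:
a = (8.77e+15 · (5.80073e+06)² / (4π²))^(1/3) m
a ≈ 1.955e+09 m = 0.01307 AU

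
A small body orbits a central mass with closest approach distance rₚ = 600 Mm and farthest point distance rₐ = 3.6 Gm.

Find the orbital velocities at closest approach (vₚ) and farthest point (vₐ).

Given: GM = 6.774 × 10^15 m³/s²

Convert to SI: rₚ = 600 Mm = 6e+08 m; rₐ = 3.6 Gm = 3.6e+09 m.
Use the vis-viva equation v² = GM(2/r − 1/a) with a = (rₚ + rₐ)/2 = (6e+08 + 3.6e+09)/2 = 2.1e+09 m.
vₚ = √(GM · (2/rₚ − 1/a)) = √(6.774e+15 · (2/6e+08 − 1/2.1e+09)) m/s ≈ 4399 m/s = 4.399 km/s.
vₐ = √(GM · (2/rₐ − 1/a)) = √(6.774e+15 · (2/3.6e+09 − 1/2.1e+09)) m/s ≈ 733.2 m/s = 733.2 m/s.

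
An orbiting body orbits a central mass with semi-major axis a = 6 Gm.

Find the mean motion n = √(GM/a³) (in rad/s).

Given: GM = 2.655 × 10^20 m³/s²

Convert to SI: a = 6 Gm = 6e+09 m.
n = √(GM / a³).
n = √(2.655e+20 / (6e+09)³) rad/s ≈ 3.506e-05 rad/s.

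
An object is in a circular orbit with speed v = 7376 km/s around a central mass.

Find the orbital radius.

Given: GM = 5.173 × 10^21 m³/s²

Convert to SI: v = 7376 km/s = 7.376e+06 m/s.
For a circular orbit, v² = GM / r, so r = GM / v².
r = 5.173e+21 / (7.376e+06)² m ≈ 9.508e+07 m = 95.08 Mm.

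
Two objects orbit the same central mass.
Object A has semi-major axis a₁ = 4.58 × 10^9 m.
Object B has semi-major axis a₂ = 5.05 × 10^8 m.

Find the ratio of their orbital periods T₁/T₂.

From Kepler's third law, (T₁/T₂)² = (a₁/a₂)³, so T₁/T₂ = (a₁/a₂)^(3/2).
a₁/a₂ = 4.58e+09 / 5.05e+08 = 9.06931.
T₁/T₂ = (9.06931)^(3/2) ≈ 27.31.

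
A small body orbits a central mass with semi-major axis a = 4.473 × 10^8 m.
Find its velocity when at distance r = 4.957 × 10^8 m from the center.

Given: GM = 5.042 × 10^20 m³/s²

Vis-viva: v = √(GM · (2/r − 1/a)).
2/r − 1/a = 2/4.957e+08 − 1/4.473e+08 = 1.79906e-09 m⁻¹.
v = √(5.042e+20 · 1.79906e-09) m/s ≈ 9.524e+05 m/s = 952.4 km/s.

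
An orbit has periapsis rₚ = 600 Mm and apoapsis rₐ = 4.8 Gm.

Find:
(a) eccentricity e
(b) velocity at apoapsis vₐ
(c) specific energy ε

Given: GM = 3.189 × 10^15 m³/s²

Convert to SI: rₚ = 600 Mm = 6e+08 m; rₐ = 4.8 Gm = 4.8e+09 m.
(a) e = (rₐ − rₚ)/(rₐ + rₚ) = (4.8e+09 − 6e+08)/(4.8e+09 + 6e+08) ≈ 0.7778
(b) With a = (rₚ + rₐ)/2 = 2.7e+09 m, vₐ = √(GM (2/rₐ − 1/a)) = √(3.189e+15 · (2/4.8e+09 − 1/2.7e+09)) m/s ≈ 384.2 m/s
(c) With a = (rₚ + rₐ)/2 = 2.7e+09 m, ε = −GM/(2a) = −3.189e+15/(2 · 2.7e+09) J/kg ≈ -5.906e+05 J/kg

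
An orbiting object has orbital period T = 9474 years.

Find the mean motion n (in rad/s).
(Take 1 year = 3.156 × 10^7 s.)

Convert to SI: T = 9474 years = 2.98999e+11 s.
n = 2π / T.
n = 2π / 2.98999e+11 s ≈ 2.101e-11 rad/s.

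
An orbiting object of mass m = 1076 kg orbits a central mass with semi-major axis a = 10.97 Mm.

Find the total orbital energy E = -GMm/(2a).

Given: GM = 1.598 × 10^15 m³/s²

Convert to SI: a = 10.97 Mm = 1.097e+07 m.
E = −GMm / (2a).
E = −1.598e+15 · 1076 / (2 · 1.097e+07) J ≈ -7.837e+10 J = -78.37 GJ.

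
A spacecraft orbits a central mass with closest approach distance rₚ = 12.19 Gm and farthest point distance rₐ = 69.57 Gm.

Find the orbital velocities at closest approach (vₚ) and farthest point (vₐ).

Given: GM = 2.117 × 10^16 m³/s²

Convert to SI: rₚ = 12.19 Gm = 1.219e+10 m; rₐ = 69.57 Gm = 6.957e+10 m.
Use the vis-viva equation v² = GM(2/r − 1/a) with a = (rₚ + rₐ)/2 = (1.219e+10 + 6.957e+10)/2 = 4.088e+10 m.
vₚ = √(GM · (2/rₚ − 1/a)) = √(2.117e+16 · (2/1.219e+10 − 1/4.088e+10)) m/s ≈ 1719 m/s = 1.719 km/s.
vₐ = √(GM · (2/rₐ − 1/a)) = √(2.117e+16 · (2/6.957e+10 − 1/4.088e+10)) m/s ≈ 301.2 m/s = 301.2 m/s.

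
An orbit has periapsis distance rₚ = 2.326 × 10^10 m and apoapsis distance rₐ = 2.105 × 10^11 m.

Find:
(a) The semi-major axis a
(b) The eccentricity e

(a) a = (rₚ + rₐ) / 2 = (2.326e+10 + 2.105e+11) / 2 ≈ 1.169e+11 m = 1.169 × 10^11 m.
(b) e = (rₐ − rₚ) / (rₐ + rₚ) = (2.105e+11 − 2.326e+10) / (2.105e+11 + 2.326e+10) ≈ 0.801.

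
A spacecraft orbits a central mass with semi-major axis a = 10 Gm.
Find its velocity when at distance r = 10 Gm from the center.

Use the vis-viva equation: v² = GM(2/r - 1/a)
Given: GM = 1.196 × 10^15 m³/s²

Convert to SI: a = 10 Gm = 1e+10 m; r = 10 Gm = 1e+10 m.
Vis-viva: v = √(GM · (2/r − 1/a)).
2/r − 1/a = 2/1e+10 − 1/1e+10 = 1e-10 m⁻¹.
v = √(1.196e+15 · 1e-10) m/s ≈ 345.8 m/s = 345.8 m/s.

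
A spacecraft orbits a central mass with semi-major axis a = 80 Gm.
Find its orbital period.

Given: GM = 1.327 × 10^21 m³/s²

Convert to SI: a = 80 Gm = 8e+10 m.
Kepler's third law: T = 2π √(a³ / GM).
Substituting a = 8e+10 m and GM = 1.327e+21 m³/s²:
T = 2π √((8e+10)³ / 1.327e+21) s
T ≈ 3.903e+06 s = 45.17 days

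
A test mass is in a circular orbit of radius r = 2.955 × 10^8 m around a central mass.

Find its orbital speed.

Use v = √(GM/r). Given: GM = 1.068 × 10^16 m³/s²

For a circular orbit, gravity supplies the centripetal force, so v = √(GM / r).
v = √(1.068e+16 / 2.955e+08) m/s ≈ 6012 m/s = 6.012 km/s.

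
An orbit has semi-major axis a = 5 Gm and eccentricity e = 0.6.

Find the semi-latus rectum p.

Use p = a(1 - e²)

Convert to SI: a = 5 Gm = 5e+09 m.
p = a (1 − e²).
p = 5e+09 · (1 − (0.6)²) = 5e+09 · 0.64 ≈ 3.2e+09 m = 3.2 Gm.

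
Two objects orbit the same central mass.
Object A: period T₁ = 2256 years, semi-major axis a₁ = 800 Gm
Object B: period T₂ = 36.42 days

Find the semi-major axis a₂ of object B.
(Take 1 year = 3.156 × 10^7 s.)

Convert to SI: T₁ = 2256 years = 7.11994e+10 s; a₁ = 800 Gm = 8e+11 m; T₂ = 36.42 days = 3.14669e+06 s.
Kepler's third law: (T₁/T₂)² = (a₁/a₂)³ ⇒ a₂ = a₁ · (T₂/T₁)^(2/3).
T₂/T₁ = 3.14669e+06 / 7.11994e+10 = 4.41955e-05.
a₂ = 8e+11 · (4.41955e-05)^(2/3) m ≈ 1e+09 m = 1 Gm.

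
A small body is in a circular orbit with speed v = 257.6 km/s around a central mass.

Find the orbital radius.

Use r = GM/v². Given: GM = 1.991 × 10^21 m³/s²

Convert to SI: v = 257.6 km/s = 257600 m/s.
For a circular orbit, v² = GM / r, so r = GM / v².
r = 1.991e+21 / (257600)² m ≈ 3e+10 m = 30 Gm.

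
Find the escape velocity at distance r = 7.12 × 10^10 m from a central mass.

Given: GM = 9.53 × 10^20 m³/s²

Escape velocity comes from setting total energy to zero: ½v² − GM/r = 0 ⇒ v_esc = √(2GM / r).
v_esc = √(2 · 9.53e+20 / 7.12e+10) m/s ≈ 1.636e+05 m/s = 163.6 km/s.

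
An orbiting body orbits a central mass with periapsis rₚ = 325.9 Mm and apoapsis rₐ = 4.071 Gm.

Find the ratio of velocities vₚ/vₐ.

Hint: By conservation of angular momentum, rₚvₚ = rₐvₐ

Convert to SI: rₚ = 325.9 Mm = 3.259e+08 m; rₐ = 4.071 Gm = 4.071e+09 m.
Conservation of angular momentum gives rₚvₚ = rₐvₐ, so vₚ/vₐ = rₐ/rₚ.
vₚ/vₐ = 4.071e+09 / 3.259e+08 ≈ 12.49.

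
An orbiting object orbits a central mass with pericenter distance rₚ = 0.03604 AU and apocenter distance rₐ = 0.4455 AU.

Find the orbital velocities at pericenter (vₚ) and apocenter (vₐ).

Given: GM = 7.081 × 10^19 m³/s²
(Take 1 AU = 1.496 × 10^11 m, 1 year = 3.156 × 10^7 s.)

Convert to SI: rₚ = 0.03604 AU = 5.39158e+09 m; rₐ = 0.4455 AU = 6.66468e+10 m.
Use the vis-viva equation v² = GM(2/r − 1/a) with a = (rₚ + rₐ)/2 = (5.39158e+09 + 6.66468e+10)/2 = 3.60192e+10 m.
vₚ = √(GM · (2/rₚ − 1/a)) = √(7.081e+19 · (2/5.39158e+09 − 1/3.60192e+10)) m/s ≈ 1.559e+05 m/s = 32.89 AU/year.
vₐ = √(GM · (2/rₐ − 1/a)) = √(7.081e+19 · (2/6.66468e+10 − 1/3.60192e+10)) m/s ≈ 1.261e+04 m/s = 2.66 AU/year.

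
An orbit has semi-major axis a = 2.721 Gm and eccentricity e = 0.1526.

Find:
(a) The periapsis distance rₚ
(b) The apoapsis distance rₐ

Convert to SI: a = 2.721 Gm = 2.721e+09 m.
(a) rₚ = a(1 − e) = 2.721e+09 · (1 − 0.1526) = 2.721e+09 · 0.8474 ≈ 2.306e+09 m = 2.306 Gm.
(b) rₐ = a(1 + e) = 2.721e+09 · (1 + 0.1526) = 2.721e+09 · 1.1526 ≈ 3.136e+09 m = 3.136 Gm.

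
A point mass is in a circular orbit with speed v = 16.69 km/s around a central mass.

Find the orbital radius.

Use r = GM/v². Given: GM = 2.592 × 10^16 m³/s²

Convert to SI: v = 16.69 km/s = 16690 m/s.
For a circular orbit, v² = GM / r, so r = GM / v².
r = 2.592e+16 / (16690)² m ≈ 9.305e+07 m = 93.05 Mm.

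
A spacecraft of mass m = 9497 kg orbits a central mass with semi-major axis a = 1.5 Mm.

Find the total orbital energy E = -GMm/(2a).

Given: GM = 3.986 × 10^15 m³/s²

Convert to SI: a = 1.5 Mm = 1.5e+06 m.
E = −GMm / (2a).
E = −3.986e+15 · 9497 / (2 · 1.5e+06) J ≈ -1.262e+13 J = -12.62 TJ.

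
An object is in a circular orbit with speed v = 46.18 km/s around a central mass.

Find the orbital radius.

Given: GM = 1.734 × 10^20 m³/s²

Convert to SI: v = 46.18 km/s = 46180 m/s.
For a circular orbit, v² = GM / r, so r = GM / v².
r = 1.734e+20 / (46180)² m ≈ 8.131e+10 m = 81.31 Gm.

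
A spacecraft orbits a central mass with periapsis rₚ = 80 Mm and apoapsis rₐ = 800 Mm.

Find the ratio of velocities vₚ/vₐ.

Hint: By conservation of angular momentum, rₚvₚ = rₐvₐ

Convert to SI: rₚ = 80 Mm = 8e+07 m; rₐ = 800 Mm = 8e+08 m.
Conservation of angular momentum gives rₚvₚ = rₐvₐ, so vₚ/vₐ = rₐ/rₚ.
vₚ/vₐ = 8e+08 / 8e+07 ≈ 10.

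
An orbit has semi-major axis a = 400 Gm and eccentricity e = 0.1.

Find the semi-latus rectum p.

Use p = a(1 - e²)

Convert to SI: a = 400 Gm = 4e+11 m.
p = a (1 − e²).
p = 4e+11 · (1 − (0.1)²) = 4e+11 · 0.99 ≈ 3.96e+11 m = 396 Gm.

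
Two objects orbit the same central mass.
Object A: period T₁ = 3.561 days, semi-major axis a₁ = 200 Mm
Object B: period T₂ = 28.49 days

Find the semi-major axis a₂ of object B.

Convert to SI: T₁ = 3.561 days = 307670 s; a₁ = 200 Mm = 2e+08 m; T₂ = 28.49 days = 2.46154e+06 s.
Kepler's third law: (T₁/T₂)² = (a₁/a₂)³ ⇒ a₂ = a₁ · (T₂/T₁)^(2/3).
T₂/T₁ = 2.46154e+06 / 307670 = 8.00056.
a₂ = 2e+08 · (8.00056)^(2/3) m ≈ 8e+08 m = 800 Mm.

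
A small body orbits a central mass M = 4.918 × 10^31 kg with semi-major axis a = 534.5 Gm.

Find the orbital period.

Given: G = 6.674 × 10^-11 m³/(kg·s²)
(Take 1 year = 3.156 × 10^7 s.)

Convert to SI: a = 534.5 Gm = 5.345e+11 m.
GM = G · M = 6.674e-11 · 4.918e+31 = 3.28227e+21 m³/s².
Kepler's third law: T = 2π √(a³ / GM).
Substituting a = 5.345e+11 m and GM = 3.28227e+21 m³/s²:
T = 2π √((5.345e+11)³ / 3.28227e+21) s
T ≈ 4.286e+07 s = 1.358 years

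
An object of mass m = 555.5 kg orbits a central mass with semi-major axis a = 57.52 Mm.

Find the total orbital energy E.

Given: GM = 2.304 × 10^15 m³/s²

Convert to SI: a = 57.52 Mm = 5.752e+07 m.
E = −GMm / (2a).
E = −2.304e+15 · 555.5 / (2 · 5.752e+07) J ≈ -1.113e+10 J = -11.13 GJ.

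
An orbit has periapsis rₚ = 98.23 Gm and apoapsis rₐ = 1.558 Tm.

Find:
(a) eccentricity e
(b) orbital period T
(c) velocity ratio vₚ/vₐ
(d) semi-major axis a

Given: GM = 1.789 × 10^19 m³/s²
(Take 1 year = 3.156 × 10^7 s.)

Convert to SI: rₚ = 98.23 Gm = 9.823e+10 m; rₐ = 1.558 Tm = 1.558e+12 m.
(a) e = (rₐ − rₚ)/(rₐ + rₚ) = (1.558e+12 − 9.823e+10)/(1.558e+12 + 9.823e+10) ≈ 0.8814
(b) With a = (rₚ + rₐ)/2 = 8.28115e+11 m, T = 2π √(a³/GM) = 2π √((8.28115e+11)³/1.789e+19) s ≈ 1.119e+09 s
(c) Conservation of angular momentum (rₚvₚ = rₐvₐ) gives vₚ/vₐ = rₐ/rₚ = 1.558e+12/9.823e+10 ≈ 15.86
(d) a = (rₚ + rₐ)/2 = (9.823e+10 + 1.558e+12)/2 ≈ 8.281e+11 m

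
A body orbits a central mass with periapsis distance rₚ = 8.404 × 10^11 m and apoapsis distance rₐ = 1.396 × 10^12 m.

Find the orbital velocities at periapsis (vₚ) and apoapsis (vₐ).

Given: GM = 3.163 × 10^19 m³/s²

Use the vis-viva equation v² = GM(2/r − 1/a) with a = (rₚ + rₐ)/2 = (8.404e+11 + 1.396e+12)/2 = 1.1182e+12 m.
vₚ = √(GM · (2/rₚ − 1/a)) = √(3.163e+19 · (2/8.404e+11 − 1/1.1182e+12)) m/s ≈ 6855 m/s = 6.855 km/s.
vₐ = √(GM · (2/rₐ − 1/a)) = √(3.163e+19 · (2/1.396e+12 − 1/1.1182e+12)) m/s ≈ 4127 m/s = 4.127 km/s.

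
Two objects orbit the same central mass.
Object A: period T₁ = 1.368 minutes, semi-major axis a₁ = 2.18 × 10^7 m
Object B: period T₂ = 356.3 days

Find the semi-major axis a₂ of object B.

Convert to SI: T₁ = 1.368 minutes = 82.08 s; T₂ = 356.3 days = 3.07843e+07 s.
Kepler's third law: (T₁/T₂)² = (a₁/a₂)³ ⇒ a₂ = a₁ · (T₂/T₁)^(2/3).
T₂/T₁ = 3.07843e+07 / 82.08 = 375053.
a₂ = 2.18e+07 · (375053)^(2/3) m ≈ 1.134e+11 m = 1.134 × 10^11 m.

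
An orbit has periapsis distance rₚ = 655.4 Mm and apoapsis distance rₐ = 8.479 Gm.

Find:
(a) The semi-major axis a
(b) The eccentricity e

Convert to SI: rₚ = 655.4 Mm = 6.554e+08 m; rₐ = 8.479 Gm = 8.479e+09 m.
(a) a = (rₚ + rₐ) / 2 = (6.554e+08 + 8.479e+09) / 2 ≈ 4.567e+09 m = 4.567 Gm.
(b) e = (rₐ − rₚ) / (rₐ + rₚ) = (8.479e+09 − 6.554e+08) / (8.479e+09 + 6.554e+08) ≈ 0.8565.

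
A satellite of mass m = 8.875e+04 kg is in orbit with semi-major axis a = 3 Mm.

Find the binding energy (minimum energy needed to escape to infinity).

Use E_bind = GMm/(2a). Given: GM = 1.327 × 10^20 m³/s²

Convert to SI: a = 3 Mm = 3e+06 m.
Total orbital energy is E = −GMm/(2a); binding energy is E_bind = −E = GMm/(2a).
E_bind = 1.327e+20 · 8.875e+04 / (2 · 3e+06) J ≈ 1.963e+18 J = 1.963 EJ.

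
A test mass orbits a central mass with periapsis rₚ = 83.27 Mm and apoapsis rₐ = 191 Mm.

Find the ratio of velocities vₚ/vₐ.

Convert to SI: rₚ = 83.27 Mm = 8.327e+07 m; rₐ = 191 Mm = 1.91e+08 m.
Conservation of angular momentum gives rₚvₚ = rₐvₐ, so vₚ/vₐ = rₐ/rₚ.
vₚ/vₐ = 1.91e+08 / 8.327e+07 ≈ 2.294.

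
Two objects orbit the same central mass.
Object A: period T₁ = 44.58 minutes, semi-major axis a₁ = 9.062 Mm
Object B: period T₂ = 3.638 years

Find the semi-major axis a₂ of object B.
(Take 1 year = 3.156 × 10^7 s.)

Convert to SI: T₁ = 44.58 minutes = 2674.8 s; a₁ = 9.062 Mm = 9.062e+06 m; T₂ = 3.638 years = 1.14815e+08 s.
Kepler's third law: (T₁/T₂)² = (a₁/a₂)³ ⇒ a₂ = a₁ · (T₂/T₁)^(2/3).
T₂/T₁ = 1.14815e+08 / 2674.8 = 42924.8.
a₂ = 9.062e+06 · (42924.8)^(2/3) m ≈ 1.111e+10 m = 11.11 Gm.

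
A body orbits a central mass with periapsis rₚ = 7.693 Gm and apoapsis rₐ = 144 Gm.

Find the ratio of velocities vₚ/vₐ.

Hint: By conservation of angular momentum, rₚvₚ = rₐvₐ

Convert to SI: rₚ = 7.693 Gm = 7.693e+09 m; rₐ = 144 Gm = 1.44e+11 m.
Conservation of angular momentum gives rₚvₚ = rₐvₐ, so vₚ/vₐ = rₐ/rₚ.
vₚ/vₐ = 1.44e+11 / 7.693e+09 ≈ 18.72.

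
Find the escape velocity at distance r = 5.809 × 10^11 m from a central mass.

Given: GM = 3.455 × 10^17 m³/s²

Escape velocity comes from setting total energy to zero: ½v² − GM/r = 0 ⇒ v_esc = √(2GM / r).
v_esc = √(2 · 3.455e+17 / 5.809e+11) m/s ≈ 1091 m/s = 1.091 km/s.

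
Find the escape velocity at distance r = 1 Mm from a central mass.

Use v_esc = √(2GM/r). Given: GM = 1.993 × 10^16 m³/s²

Convert to SI: r = 1 Mm = 1e+06 m.
Escape velocity comes from setting total energy to zero: ½v² − GM/r = 0 ⇒ v_esc = √(2GM / r).
v_esc = √(2 · 1.993e+16 / 1e+06) m/s ≈ 1.996e+05 m/s = 199.6 km/s.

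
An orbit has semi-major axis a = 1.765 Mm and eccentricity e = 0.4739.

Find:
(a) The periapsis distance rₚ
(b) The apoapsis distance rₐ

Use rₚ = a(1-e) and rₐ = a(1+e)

Convert to SI: a = 1.765 Mm = 1.765e+06 m.
(a) rₚ = a(1 − e) = 1.765e+06 · (1 − 0.4739) = 1.765e+06 · 0.5261 ≈ 9.286e+05 m = 928.6 km.
(b) rₐ = a(1 + e) = 1.765e+06 · (1 + 0.4739) = 1.765e+06 · 1.4739 ≈ 2.601e+06 m = 2.601 Mm.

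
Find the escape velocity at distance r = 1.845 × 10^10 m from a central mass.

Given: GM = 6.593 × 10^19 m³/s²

Escape velocity comes from setting total energy to zero: ½v² − GM/r = 0 ⇒ v_esc = √(2GM / r).
v_esc = √(2 · 6.593e+19 / 1.845e+10) m/s ≈ 8.454e+04 m/s = 84.54 km/s.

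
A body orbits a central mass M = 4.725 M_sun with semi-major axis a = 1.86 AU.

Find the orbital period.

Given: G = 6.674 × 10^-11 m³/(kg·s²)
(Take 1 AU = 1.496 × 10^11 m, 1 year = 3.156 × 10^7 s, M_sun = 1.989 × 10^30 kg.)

Convert to SI: a = 1.86 AU = 2.78256e+11 m; M = 4.725 M_sun = 9.39802e+30 kg.
GM = G · M = 6.674e-11 · 9.39802e+30 = 6.27224e+20 m³/s².
Kepler's third law: T = 2π √(a³ / GM).
Substituting a = 2.78256e+11 m and GM = 6.27224e+20 m³/s²:
T = 2π √((2.78256e+11)³ / 6.27224e+20) s
T ≈ 3.682e+07 s = 1.167 years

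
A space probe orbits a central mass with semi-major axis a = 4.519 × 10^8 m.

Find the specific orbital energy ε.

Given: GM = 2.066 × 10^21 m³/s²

ε = −GM / (2a).
ε = −2.066e+21 / (2 · 4.519e+08) J/kg ≈ -2.286e+12 J/kg = -2286 GJ/kg.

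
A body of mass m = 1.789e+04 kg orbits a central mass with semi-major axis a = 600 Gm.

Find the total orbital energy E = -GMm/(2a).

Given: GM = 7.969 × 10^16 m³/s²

Convert to SI: a = 600 Gm = 6e+11 m.
E = −GMm / (2a).
E = −7.969e+16 · 1.789e+04 / (2 · 6e+11) J ≈ -1.188e+09 J = -1.188 GJ.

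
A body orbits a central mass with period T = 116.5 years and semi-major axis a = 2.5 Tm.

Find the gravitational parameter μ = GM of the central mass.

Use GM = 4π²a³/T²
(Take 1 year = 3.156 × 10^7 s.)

Convert to SI: T = 116.5 years = 3.67674e+09 s; a = 2.5 Tm = 2.5e+12 m.
GM = 4π² · a³ / T².
GM = 4π² · (2.5e+12)³ / (3.67674e+09)² m³/s² ≈ 4.563e+19 m³/s² = 4.563 × 10^19 m³/s².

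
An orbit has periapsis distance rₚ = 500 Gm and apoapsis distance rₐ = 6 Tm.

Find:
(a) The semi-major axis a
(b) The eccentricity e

Convert to SI: rₚ = 500 Gm = 5e+11 m; rₐ = 6 Tm = 6e+12 m.
(a) a = (rₚ + rₐ) / 2 = (5e+11 + 6e+12) / 2 ≈ 3.25e+12 m = 3.25 Tm.
(b) e = (rₐ − rₚ) / (rₐ + rₚ) = (6e+12 − 5e+11) / (6e+12 + 5e+11) ≈ 0.8462.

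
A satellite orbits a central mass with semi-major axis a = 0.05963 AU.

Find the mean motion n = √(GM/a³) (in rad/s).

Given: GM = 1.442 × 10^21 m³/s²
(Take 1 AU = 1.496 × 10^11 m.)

Convert to SI: a = 0.05963 AU = 8.92065e+09 m.
n = √(GM / a³).
n = √(1.442e+21 / (8.92065e+09)³) rad/s ≈ 4.507e-05 rad/s.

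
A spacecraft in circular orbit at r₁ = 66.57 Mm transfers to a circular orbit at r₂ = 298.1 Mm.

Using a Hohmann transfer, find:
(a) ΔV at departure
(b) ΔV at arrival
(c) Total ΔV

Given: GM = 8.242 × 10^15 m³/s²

Convert to SI: r₁ = 66.57 Mm = 6.657e+07 m; r₂ = 298.1 Mm = 2.981e+08 m.
Transfer semi-major axis: a_t = (r₁ + r₂)/2 = (6.657e+07 + 2.981e+08)/2 = 1.82335e+08 m.
Circular speeds: v₁ = √(GM/r₁) = 11127 m/s, v₂ = √(GM/r₂) = 5258.18 m/s.
Transfer speeds (vis-viva v² = GM(2/r − 1/a_t)): v₁ᵗ = 14227.3 m/s, v₂ᵗ = 3177.16 m/s.
(a) ΔV₁ = |v₁ᵗ − v₁| ≈ 3100 m/s = 3.1 km/s.
(b) ΔV₂ = |v₂ − v₂ᵗ| ≈ 2081 m/s = 2.081 km/s.
(c) ΔV_total = ΔV₁ + ΔV₂ ≈ 5181 m/s = 5.181 km/s.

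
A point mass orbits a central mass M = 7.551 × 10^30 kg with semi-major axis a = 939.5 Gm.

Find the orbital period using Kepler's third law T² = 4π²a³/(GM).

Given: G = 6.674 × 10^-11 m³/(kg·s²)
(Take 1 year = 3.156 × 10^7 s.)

Convert to SI: a = 939.5 Gm = 9.395e+11 m.
GM = G · M = 6.674e-11 · 7.551e+30 = 5.03954e+20 m³/s².
Kepler's third law: T = 2π √(a³ / GM).
Substituting a = 9.395e+11 m and GM = 5.03954e+20 m³/s²:
T = 2π √((9.395e+11)³ / 5.03954e+20) s
T ≈ 2.549e+08 s = 8.076 years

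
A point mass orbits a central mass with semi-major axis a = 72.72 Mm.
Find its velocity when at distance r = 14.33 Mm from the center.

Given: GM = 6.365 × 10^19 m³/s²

Convert to SI: a = 72.72 Mm = 7.272e+07 m; r = 14.33 Mm = 1.433e+07 m.
Vis-viva: v = √(GM · (2/r − 1/a)).
2/r − 1/a = 2/1.433e+07 − 1/7.272e+07 = 1.25816e-07 m⁻¹.
v = √(6.365e+19 · 1.25816e-07) m/s ≈ 2.83e+06 m/s = 2830 km/s.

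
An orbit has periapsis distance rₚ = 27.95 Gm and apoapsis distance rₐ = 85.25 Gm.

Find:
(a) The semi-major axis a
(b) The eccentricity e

Convert to SI: rₚ = 27.95 Gm = 2.795e+10 m; rₐ = 85.25 Gm = 8.525e+10 m.
(a) a = (rₚ + rₐ) / 2 = (2.795e+10 + 8.525e+10) / 2 ≈ 5.66e+10 m = 56.6 Gm.
(b) e = (rₐ − rₚ) / (rₐ + rₚ) = (8.525e+10 − 2.795e+10) / (8.525e+10 + 2.795e+10) ≈ 0.5062.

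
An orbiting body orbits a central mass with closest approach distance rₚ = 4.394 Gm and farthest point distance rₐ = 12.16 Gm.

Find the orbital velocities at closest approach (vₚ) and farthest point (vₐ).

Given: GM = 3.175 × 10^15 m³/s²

Convert to SI: rₚ = 4.394 Gm = 4.394e+09 m; rₐ = 12.16 Gm = 1.216e+10 m.
Use the vis-viva equation v² = GM(2/r − 1/a) with a = (rₚ + rₐ)/2 = (4.394e+09 + 1.216e+10)/2 = 8.277e+09 m.
vₚ = √(GM · (2/rₚ − 1/a)) = √(3.175e+15 · (2/4.394e+09 − 1/8.277e+09)) m/s ≈ 1030 m/s = 1.03 km/s.
vₐ = √(GM · (2/rₐ − 1/a)) = √(3.175e+15 · (2/1.216e+10 − 1/8.277e+09)) m/s ≈ 372.3 m/s = 372.3 m/s.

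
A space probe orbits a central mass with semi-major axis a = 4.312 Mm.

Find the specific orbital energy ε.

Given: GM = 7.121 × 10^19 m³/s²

Convert to SI: a = 4.312 Mm = 4.312e+06 m.
ε = −GM / (2a).
ε = −7.121e+19 / (2 · 4.312e+06) J/kg ≈ -8.257e+12 J/kg = -8257 GJ/kg.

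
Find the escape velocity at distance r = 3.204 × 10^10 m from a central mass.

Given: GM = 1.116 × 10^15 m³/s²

Escape velocity comes from setting total energy to zero: ½v² − GM/r = 0 ⇒ v_esc = √(2GM / r).
v_esc = √(2 · 1.116e+15 / 3.204e+10) m/s ≈ 263.9 m/s = 263.9 m/s.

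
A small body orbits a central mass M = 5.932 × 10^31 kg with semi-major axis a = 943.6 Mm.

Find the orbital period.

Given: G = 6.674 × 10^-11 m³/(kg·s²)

Convert to SI: a = 943.6 Mm = 9.436e+08 m.
GM = G · M = 6.674e-11 · 5.932e+31 = 3.95902e+21 m³/s².
Kepler's third law: T = 2π √(a³ / GM).
Substituting a = 9.436e+08 m and GM = 3.95902e+21 m³/s²:
T = 2π √((9.436e+08)³ / 3.95902e+21) s
T ≈ 2894 s = 48.24 minutes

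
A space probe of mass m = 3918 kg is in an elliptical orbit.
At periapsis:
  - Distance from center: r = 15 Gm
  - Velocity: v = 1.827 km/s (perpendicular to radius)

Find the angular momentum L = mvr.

Convert to SI: r = 15 Gm = 1.5e+10 m; v = 1.827 km/s = 1827 m/s.
Since v is perpendicular to r, L = m · v · r.
L = 3918 · 1827 · 1.5e+10 kg·m²/s ≈ 1.074e+17 kg·m²/s.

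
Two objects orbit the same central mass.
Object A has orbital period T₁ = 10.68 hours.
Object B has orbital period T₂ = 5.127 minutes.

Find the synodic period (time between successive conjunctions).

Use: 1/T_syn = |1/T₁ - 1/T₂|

Convert to SI: T₁ = 10.68 hours = 38448 s; T₂ = 5.127 minutes = 307.62 s.
T_syn = |T₁ · T₂ / (T₁ − T₂)|.
T_syn = |38448 · 307.62 / (38448 − 307.62)| s ≈ 310.1 s = 5.168 minutes.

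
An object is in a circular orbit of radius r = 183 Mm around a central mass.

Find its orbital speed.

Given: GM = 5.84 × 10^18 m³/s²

Convert to SI: r = 183 Mm = 1.83e+08 m.
For a circular orbit, gravity supplies the centripetal force, so v = √(GM / r).
v = √(5.84e+18 / 1.83e+08) m/s ≈ 1.786e+05 m/s = 178.6 km/s.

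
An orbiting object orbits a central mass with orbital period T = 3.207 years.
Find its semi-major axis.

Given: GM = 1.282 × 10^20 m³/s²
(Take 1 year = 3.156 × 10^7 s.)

Convert to SI: T = 3.207 years = 1.01213e+08 s.
Invert Kepler's third law: a = (GM · T² / (4π²))^(1/3).
Substituting T = 1.01213e+08 s and GM = 1.282e+20 m³/s²:
a = (1.282e+20 · (1.01213e+08)² / (4π²))^(1/3) m
a ≈ 3.216e+11 m = 3.216 × 10^11 m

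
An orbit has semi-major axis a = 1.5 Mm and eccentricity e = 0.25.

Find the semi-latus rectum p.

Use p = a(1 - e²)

Convert to SI: a = 1.5 Mm = 1.5e+06 m.
p = a (1 − e²).
p = 1.5e+06 · (1 − (0.25)²) = 1.5e+06 · 0.9375 ≈ 1.406e+06 m = 1.406 Mm.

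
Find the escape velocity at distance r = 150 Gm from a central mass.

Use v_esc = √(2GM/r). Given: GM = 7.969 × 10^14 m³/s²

Convert to SI: r = 150 Gm = 1.5e+11 m.
Escape velocity comes from setting total energy to zero: ½v² − GM/r = 0 ⇒ v_esc = √(2GM / r).
v_esc = √(2 · 7.969e+14 / 1.5e+11) m/s ≈ 103.1 m/s = 103.1 m/s.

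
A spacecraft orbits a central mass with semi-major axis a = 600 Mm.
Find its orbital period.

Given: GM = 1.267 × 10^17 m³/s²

Convert to SI: a = 600 Mm = 6e+08 m.
Kepler's third law: T = 2π √(a³ / GM).
Substituting a = 6e+08 m and GM = 1.267e+17 m³/s²:
T = 2π √((6e+08)³ / 1.267e+17) s
T ≈ 2.594e+05 s = 3.003 days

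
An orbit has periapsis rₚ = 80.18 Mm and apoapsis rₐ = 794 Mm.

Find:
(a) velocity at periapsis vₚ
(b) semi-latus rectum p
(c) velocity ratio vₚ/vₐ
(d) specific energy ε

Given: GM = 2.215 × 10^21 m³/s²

Convert to SI: rₚ = 80.18 Mm = 8.018e+07 m; rₐ = 794 Mm = 7.94e+08 m.
(a) With a = (rₚ + rₐ)/2 = 4.3709e+08 m, vₚ = √(GM (2/rₚ − 1/a)) = √(2.215e+21 · (2/8.018e+07 − 1/4.3709e+08)) m/s ≈ 7.084e+06 m/s
(b) From a = (rₚ + rₐ)/2 = 4.3709e+08 m and e = (rₐ − rₚ)/(rₐ + rₚ) = 0.81656, p = a(1 − e²) = 4.3709e+08 · (1 − (0.81656)²) ≈ 1.457e+08 m
(c) Conservation of angular momentum (rₚvₚ = rₐvₐ) gives vₚ/vₐ = rₐ/rₚ = 7.94e+08/8.018e+07 ≈ 9.903
(d) With a = (rₚ + rₐ)/2 = 4.3709e+08 m, ε = −GM/(2a) = −2.215e+21/(2 · 4.3709e+08) J/kg ≈ -2.534e+12 J/kg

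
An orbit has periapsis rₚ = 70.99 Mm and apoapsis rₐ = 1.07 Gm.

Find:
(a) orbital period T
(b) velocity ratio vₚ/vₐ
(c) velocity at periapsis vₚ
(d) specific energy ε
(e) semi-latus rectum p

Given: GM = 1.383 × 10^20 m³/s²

Convert to SI: rₚ = 70.99 Mm = 7.099e+07 m; rₐ = 1.07 Gm = 1.07e+09 m.
(a) With a = (rₚ + rₐ)/2 = 5.70495e+08 m, T = 2π √(a³/GM) = 2π √((5.70495e+08)³/1.383e+20) s ≈ 7280 s
(b) Conservation of angular momentum (rₚvₚ = rₐvₐ) gives vₚ/vₐ = rₐ/rₚ = 1.07e+09/7.099e+07 ≈ 15.07
(c) With a = (rₚ + rₐ)/2 = 5.70495e+08 m, vₚ = √(GM (2/rₚ − 1/a)) = √(1.383e+20 · (2/7.099e+07 − 1/5.70495e+08)) m/s ≈ 1.912e+06 m/s
(d) With a = (rₚ + rₐ)/2 = 5.70495e+08 m, ε = −GM/(2a) = −1.383e+20/(2 · 5.70495e+08) J/kg ≈ -1.212e+11 J/kg
(e) From a = (rₚ + rₐ)/2 = 5.70495e+08 m and e = (rₐ − rₚ)/(rₐ + rₚ) = 0.875564, p = a(1 − e²) = 5.70495e+08 · (1 − (0.875564)²) ≈ 1.331e+08 m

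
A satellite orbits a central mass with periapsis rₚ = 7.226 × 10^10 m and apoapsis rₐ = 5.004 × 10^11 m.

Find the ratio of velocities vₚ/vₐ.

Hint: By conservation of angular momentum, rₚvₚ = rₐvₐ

Conservation of angular momentum gives rₚvₚ = rₐvₐ, so vₚ/vₐ = rₐ/rₚ.
vₚ/vₐ = 5.004e+11 / 7.226e+10 ≈ 6.925.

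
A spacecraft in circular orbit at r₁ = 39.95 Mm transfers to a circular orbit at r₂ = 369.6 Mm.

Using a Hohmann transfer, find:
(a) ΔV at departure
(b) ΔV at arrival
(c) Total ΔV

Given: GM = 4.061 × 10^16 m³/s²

Convert to SI: r₁ = 39.95 Mm = 3.995e+07 m; r₂ = 369.6 Mm = 3.696e+08 m.
Transfer semi-major axis: a_t = (r₁ + r₂)/2 = (3.995e+07 + 3.696e+08)/2 = 2.04775e+08 m.
Circular speeds: v₁ = √(GM/r₁) = 31882.9 m/s, v₂ = √(GM/r₂) = 10482.2 m/s.
Transfer speeds (vis-viva v² = GM(2/r − 1/a_t)): v₁ᵗ = 42833.7 m/s, v₂ᵗ = 4629.89 m/s.
(a) ΔV₁ = |v₁ᵗ − v₁| ≈ 1.095e+04 m/s = 10.95 km/s.
(b) ΔV₂ = |v₂ − v₂ᵗ| ≈ 5852 m/s = 5.852 km/s.
(c) ΔV_total = ΔV₁ + ΔV₂ ≈ 1.68e+04 m/s = 16.8 km/s.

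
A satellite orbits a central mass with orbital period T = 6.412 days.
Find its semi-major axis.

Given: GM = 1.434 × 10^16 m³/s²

Convert to SI: T = 6.412 days = 553997 s.
Invert Kepler's third law: a = (GM · T² / (4π²))^(1/3).
Substituting T = 553997 s and GM = 1.434e+16 m³/s²:
a = (1.434e+16 · (553997)² / (4π²))^(1/3) m
a ≈ 4.813e+08 m = 481.3 Mm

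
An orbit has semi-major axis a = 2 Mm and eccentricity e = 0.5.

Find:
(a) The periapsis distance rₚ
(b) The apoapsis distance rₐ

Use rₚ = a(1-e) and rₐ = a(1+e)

Convert to SI: a = 2 Mm = 2e+06 m.
(a) rₚ = a(1 − e) = 2e+06 · (1 − 0.5) = 2e+06 · 0.5 ≈ 1e+06 m = 1 Mm.
(b) rₐ = a(1 + e) = 2e+06 · (1 + 0.5) = 2e+06 · 1.5 ≈ 3e+06 m = 3 Mm.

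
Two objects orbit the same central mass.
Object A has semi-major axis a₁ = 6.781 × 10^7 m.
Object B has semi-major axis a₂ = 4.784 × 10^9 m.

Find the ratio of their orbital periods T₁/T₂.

From Kepler's third law, (T₁/T₂)² = (a₁/a₂)³, so T₁/T₂ = (a₁/a₂)^(3/2).
a₁/a₂ = 6.781e+07 / 4.784e+09 = 0.0141743.
T₁/T₂ = (0.0141743)^(3/2) ≈ 0.001688.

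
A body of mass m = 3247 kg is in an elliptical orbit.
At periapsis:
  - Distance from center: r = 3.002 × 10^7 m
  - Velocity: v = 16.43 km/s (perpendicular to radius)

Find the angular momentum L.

Convert to SI: v = 16.43 km/s = 16430 m/s.
Since v is perpendicular to r, L = m · v · r.
L = 3247 · 16430 · 3.002e+07 kg·m²/s ≈ 1.602e+15 kg·m²/s.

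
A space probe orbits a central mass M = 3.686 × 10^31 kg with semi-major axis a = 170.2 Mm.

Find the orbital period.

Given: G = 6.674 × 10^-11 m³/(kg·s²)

Convert to SI: a = 170.2 Mm = 1.702e+08 m.
GM = G · M = 6.674e-11 · 3.686e+31 = 2.46004e+21 m³/s².
Kepler's third law: T = 2π √(a³ / GM).
Substituting a = 1.702e+08 m and GM = 2.46004e+21 m³/s²:
T = 2π √((1.702e+08)³ / 2.46004e+21) s
T ≈ 281.3 s = 4.688 minutes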